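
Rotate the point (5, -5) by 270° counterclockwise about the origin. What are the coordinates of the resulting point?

Rotation matrix for 270°: [[cos 270°, -sin 270°], [sin 270°, cos 270°]] = [[0, 1], [-1, 0]]
[[0, 1], [-1, 0]] × [5, -5]ᵀ = [-5, -5]ᵀ
Result: (-5, -5)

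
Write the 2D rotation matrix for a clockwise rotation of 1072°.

Rotation matrix formula: [[cos θ, -sin θ], [sin θ, cos θ]]
A clockwise rotation by 1072° is equivalent to a counterclockwise rotation by -1072°.
For θ = -1072°:
cos(-1072°) = 0.9903
sin(-1072°) = 0.1392
Result: [[0.9903, -0.1392], [0.1392, 0.9903]]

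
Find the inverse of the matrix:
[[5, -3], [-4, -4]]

For [[a,b],[c,d]], inverse = (1/det)·[[d,-b],[-c,a]]
det = (5)(-4) - (-3)(-4) = -20 - 12 = -32
Inverse = (1/-32)·[[-4, 3], [4, 5]]
= [[1/8, -3/32], [-1/8, -5/32]]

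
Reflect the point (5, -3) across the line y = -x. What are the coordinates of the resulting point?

Reflection across line y = -x: (5, -3) → (3, -5)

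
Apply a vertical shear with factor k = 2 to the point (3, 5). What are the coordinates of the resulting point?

Shear matrix for vertical shear with factor k = 2:
[[1, 0], [2, 1]]
Result: (3, 5) → (3, 11)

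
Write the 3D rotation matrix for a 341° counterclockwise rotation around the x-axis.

Rotation matrix for counterclockwise 341° around x-axis:
cos(341°) = 0.9455, sin(341°) = -0.3256
Result: [[1, 0, 0], [0, 0.9455, 0.3256], [0, -0.3256, 0.9455]]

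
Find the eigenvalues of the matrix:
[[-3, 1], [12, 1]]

Characteristic equation: det(A - λI) = 0
λ² - (trace)λ + (det) = 0
trace = -3 + 1 = -2, det = (-3)(1) - (1)(12) = -15
λ² - (-2)λ + (-15) = 0
λ = (-2 ± √((-2)² - 4·(-15))) / 2 = (-2 ± √64) / 2
Solving: λ = -5, 3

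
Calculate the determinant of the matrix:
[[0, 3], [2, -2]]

For a 2×2 matrix [[a, b], [c, d]], det = ad - bc
det = (0)(-2) - (3)(2) = 0 - 6 = -6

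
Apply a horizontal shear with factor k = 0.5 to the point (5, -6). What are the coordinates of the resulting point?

Shear matrix for horizontal shear with factor k = 0.5:
[[1, 0.50], [0, 1]]
Result: (5, -6) → (2, -6)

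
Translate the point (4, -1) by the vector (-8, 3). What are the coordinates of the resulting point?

Translation by (-8, 3) (homogeneous matrix [[1, 0, -8], [0, 1, 3], [0, 0, 1]]):
x' = 4 + -8 = -4
y' = -1 + 3 = 2
Result: (-4, 2)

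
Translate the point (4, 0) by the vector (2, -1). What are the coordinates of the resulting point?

Translation by (2, -1) (homogeneous matrix [[1, 0, 2], [0, 1, -1], [0, 0, 1]]):
x' = 4 + 2 = 6
y' = 0 + -1 = -1
Result: (6, -1)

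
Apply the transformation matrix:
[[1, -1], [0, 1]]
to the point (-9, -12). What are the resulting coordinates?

Matrix multiplication:
[[1, -1], [0, 1]] × [-9, -12]ᵀ
= [(1)(-9) + (-1)(-12), (0)(-9) + (1)(-12)]ᵀ
= [3, -12]ᵀ
Result: (3, -12)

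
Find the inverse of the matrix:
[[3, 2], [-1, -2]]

For [[a,b],[c,d]], inverse = (1/det)·[[d,-b],[-c,a]]
det = (3)(-2) - (2)(-1) = -6 - -2 = -4
Inverse = (1/-4)·[[-2, -2], [1, 3]]
= [[1/2, 1/2], [-1/4, -3/4]]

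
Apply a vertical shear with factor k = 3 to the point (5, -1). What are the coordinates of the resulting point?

Shear matrix for vertical shear with factor k = 3:
[[1, 0], [3, 1]]
Result: (5, -1) → (5, 14)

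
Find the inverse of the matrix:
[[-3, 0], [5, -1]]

For [[a,b],[c,d]], inverse = (1/det)·[[d,-b],[-c,a]]
det = (-3)(-1) - (0)(5) = 3 - 0 = 3
Inverse = (1/3)·[[-1, 0], [-5, -3]]
= [[-1/3, 0], [-5/3, -1]]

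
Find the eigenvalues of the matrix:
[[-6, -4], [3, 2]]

Characteristic equation: det(A - λI) = 0
λ² - (trace)λ + (det) = 0
trace = -6 + 2 = -4, det = (-6)(2) - (-4)(3) = 0
λ² - (-4)λ + (0) = 0
λ = (-4 ± √((-4)² - 4·(0))) / 2 = (-4 ± √16) / 2
Solving: λ = -4, 0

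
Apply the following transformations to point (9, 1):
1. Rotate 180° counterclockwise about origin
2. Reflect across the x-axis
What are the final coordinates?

Step 1: Rotate 180° → (-9, -1)
Step 2: Reflect across x-axis → (-9, 1)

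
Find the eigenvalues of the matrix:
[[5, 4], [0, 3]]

Characteristic equation: det(A - λI) = 0
λ² - (trace)λ + (det) = 0
trace = 5 + 3 = 8, det = (5)(3) - (4)(0) = 15
λ² - (8)λ + (15) = 0
λ = (8 ± √((8)² - 4·(15))) / 2 = (8 ± √4) / 2
Solving: λ = 3, 5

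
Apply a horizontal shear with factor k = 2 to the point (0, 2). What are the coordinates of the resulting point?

Shear matrix for horizontal shear with factor k = 2:
[[1, 2], [0, 1]]
Result: (0, 2) → (4, 2)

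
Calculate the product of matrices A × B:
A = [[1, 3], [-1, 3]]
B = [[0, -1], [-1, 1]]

Matrix multiplication:
C[0][0] = 1×0 + 3×-1 = -3
C[0][1] = 1×-1 + 3×1 = 2
C[1][0] = -1×0 + 3×-1 = -3
C[1][1] = -1×-1 + 3×1 = 4
Result: [[-3, 2], [-3, 4]]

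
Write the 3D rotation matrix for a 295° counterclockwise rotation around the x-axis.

Rotation matrix for counterclockwise 295° around x-axis:
cos(295°) = 0.4226, sin(295°) = -0.9063
Result: [[1, 0, 0], [0, 0.4226, 0.9063], [0, -0.9063, 0.4226]]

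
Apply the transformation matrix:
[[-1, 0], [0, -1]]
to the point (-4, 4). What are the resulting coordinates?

Matrix multiplication:
[[-1, 0], [0, -1]] × [-4, 4]ᵀ
= [(-1)(-4) + (0)(4), (0)(-4) + (-1)(4)]ᵀ
= [4, -4]ᵀ
Result: (4, -4)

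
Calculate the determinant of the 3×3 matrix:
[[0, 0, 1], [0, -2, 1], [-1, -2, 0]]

Expansion along first row:
det = 0·det([[-2,1],[-2,0]]) - 0·det([[0,1],[-1,0]]) + 1·det([[0,-2],[-1,-2]])
    = 0·(-2·0 - 1·-2) - 0·(0·0 - 1·-1) + 1·(0·-2 - -2·-1)
    = 0·2 - 0·1 + 1·-2
    = 0 + 0 + -2 = -2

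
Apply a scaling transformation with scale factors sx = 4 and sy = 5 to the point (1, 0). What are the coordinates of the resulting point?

Scaling matrix:
[[4, 0], [0, 5]]
Result: (1 × 4, 0 × 5) = (4, 0)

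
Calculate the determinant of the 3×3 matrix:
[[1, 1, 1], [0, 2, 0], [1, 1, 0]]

Expansion along first row:
det = 1·det([[2,0],[1,0]]) - 1·det([[0,0],[1,0]]) + 1·det([[0,2],[1,1]])
    = 1·(2·0 - 0·1) - 1·(0·0 - 0·1) + 1·(0·1 - 2·1)
    = 1·0 - 1·0 + 1·-2
    = 0 + 0 + -2 = -2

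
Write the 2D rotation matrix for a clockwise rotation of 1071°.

Rotation matrix formula: [[cos θ, -sin θ], [sin θ, cos θ]]
A clockwise rotation by 1071° is equivalent to a counterclockwise rotation by -1071°.
For θ = -1071°:
cos(-1071°) = 0.9877
sin(-1071°) = 0.1564
Result: [[0.9877, -0.1564], [0.1564, 0.9877]]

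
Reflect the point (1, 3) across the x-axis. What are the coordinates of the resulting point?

Reflection across x-axis: (1, 3) → (1, -3)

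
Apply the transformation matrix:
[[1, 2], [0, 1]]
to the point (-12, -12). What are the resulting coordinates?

Matrix multiplication:
[[1, 2], [0, 1]] × [-12, -12]ᵀ
= [(1)(-12) + (2)(-12), (0)(-12) + (1)(-12)]ᵀ
= [-36, -12]ᵀ
Result: (-36, -12)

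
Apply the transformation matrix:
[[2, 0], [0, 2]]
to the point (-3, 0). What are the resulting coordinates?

Matrix multiplication:
[[2, 0], [0, 2]] × [-3, 0]ᵀ
= [(2)(-3) + (0)(0), (0)(-3) + (2)(0)]ᵀ
= [-6, 0]ᵀ
Result: (-6, 0)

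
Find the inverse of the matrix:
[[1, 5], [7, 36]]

For [[a,b],[c,d]], inverse = (1/det)·[[d,-b],[-c,a]]
det = (1)(36) - (5)(7) = 36 - 35 = 1
Inverse = [[36, -5], [-7, 1]]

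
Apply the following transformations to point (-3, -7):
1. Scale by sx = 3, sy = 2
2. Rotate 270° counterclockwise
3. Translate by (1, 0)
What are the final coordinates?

Step 1: Scale → (-9, -14)
Step 2: Rotate 270° → (-14, 9)
Step 3: Translate → (-13, 9)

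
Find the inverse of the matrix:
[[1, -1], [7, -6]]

For [[a,b],[c,d]], inverse = (1/det)·[[d,-b],[-c,a]]
det = (1)(-6) - (-1)(7) = -6 - -7 = 1
Inverse = [[-6, 1], [-7, 1]]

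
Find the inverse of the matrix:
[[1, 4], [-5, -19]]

For [[a,b],[c,d]], inverse = (1/det)·[[d,-b],[-c,a]]
det = (1)(-19) - (4)(-5) = -19 - -20 = 1
Inverse = [[-19, -4], [5, 1]]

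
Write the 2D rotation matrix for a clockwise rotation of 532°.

Rotation matrix formula: [[cos θ, -sin θ], [sin θ, cos θ]]
A clockwise rotation by 532° is equivalent to a counterclockwise rotation by -532°.
For θ = -532°:
cos(-532°) = -0.9903
sin(-532°) = -0.1392
Result: [[-0.9903, 0.1392], [-0.1392, -0.9903]]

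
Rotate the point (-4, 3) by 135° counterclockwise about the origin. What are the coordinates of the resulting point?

Rotation matrix for 135°: [[cos 135°, -sin 135°], [sin 135°, cos 135°]] ≈ [[-0.707107, -0.707107], [0.707107, -0.707107]]
[[-0.707107, -0.707107], [0.707107, -0.707107]] × [-4, 3]ᵀ ≈ [0.7071, -4.9497]ᵀ
Result: (0.7071, -4.9497)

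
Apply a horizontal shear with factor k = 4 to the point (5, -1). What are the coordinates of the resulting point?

Shear matrix for horizontal shear with factor k = 4:
[[1, 4], [0, 1]]
Result: (5, -1) → (1, -1)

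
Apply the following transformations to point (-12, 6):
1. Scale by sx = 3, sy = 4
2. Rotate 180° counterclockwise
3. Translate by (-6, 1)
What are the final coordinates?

Step 1: Scale → (-36, 24)
Step 2: Rotate 180° → (36, -24)
Step 3: Translate → (30, -23)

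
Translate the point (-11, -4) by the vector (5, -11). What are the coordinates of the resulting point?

Translation by (5, -11) (homogeneous matrix [[1, 0, 5], [0, 1, -11], [0, 0, 1]]):
x' = -11 + 5 = -6
y' = -4 + -11 = -15
Result: (-6, -15)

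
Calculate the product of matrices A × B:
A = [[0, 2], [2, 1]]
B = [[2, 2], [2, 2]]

Matrix multiplication:
C[0][0] = 0×2 + 2×2 = 4
C[0][1] = 0×2 + 2×2 = 4
C[1][0] = 2×2 + 1×2 = 6
C[1][1] = 2×2 + 1×2 = 6
Result: [[4, 4], [6, 6]]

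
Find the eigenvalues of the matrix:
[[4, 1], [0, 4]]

Characteristic equation: det(A - λI) = 0
λ² - (trace)λ + (det) = 0
trace = 4 + 4 = 8, det = (4)(4) - (1)(0) = 16
λ² - (8)λ + (16) = 0
λ = (8 ± √((8)² - 4·(16))) / 2 = (8 ± √0) / 2
Solving: λ = 4, 4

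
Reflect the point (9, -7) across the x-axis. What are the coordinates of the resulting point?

Reflection across x-axis: (9, -7) → (9, 7)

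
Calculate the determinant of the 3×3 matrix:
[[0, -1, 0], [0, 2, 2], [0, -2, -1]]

Expansion along first row:
det = 0·det([[2,2],[-2,-1]]) - -1·det([[0,2],[0,-1]]) + 0·det([[0,2],[0,-2]])
    = 0·(2·-1 - 2·-2) - -1·(0·-1 - 2·0) + 0·(0·-2 - 2·0)
    = 0·2 - -1·0 + 0·0
    = 0 + 0 + 0 = 0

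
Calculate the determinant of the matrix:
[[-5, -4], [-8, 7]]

For a 2×2 matrix [[a, b], [c, d]], det = ad - bc
det = (-5)(7) - (-4)(-8) = -35 - 32 = -67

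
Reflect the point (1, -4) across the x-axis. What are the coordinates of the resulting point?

Reflection across x-axis: (1, -4) → (1, 4)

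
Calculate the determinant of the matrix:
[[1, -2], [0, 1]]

For a 2×2 matrix [[a, b], [c, d]], det = ad - bc
det = (1)(1) - (-2)(0) = 1 - 0 = 1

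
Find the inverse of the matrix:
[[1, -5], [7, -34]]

For [[a,b],[c,d]], inverse = (1/det)·[[d,-b],[-c,a]]
det = (1)(-34) - (-5)(7) = -34 - -35 = 1
Inverse = [[-34, 5], [-7, 1]]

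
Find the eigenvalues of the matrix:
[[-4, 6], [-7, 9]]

Characteristic equation: det(A - λI) = 0
λ² - (trace)λ + (det) = 0
trace = -4 + 9 = 5, det = (-4)(9) - (6)(-7) = 6
λ² - (5)λ + (6) = 0
λ = (5 ± √((5)² - 4·(6))) / 2 = (5 ± √1) / 2
Solving: λ = 2, 3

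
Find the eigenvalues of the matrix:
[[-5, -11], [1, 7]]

Characteristic equation: det(A - λI) = 0
λ² - (trace)λ + (det) = 0
trace = -5 + 7 = 2, det = (-5)(7) - (-11)(1) = -24
λ² - (2)λ + (-24) = 0
λ = (2 ± √((2)² - 4·(-24))) / 2 = (2 ± √100) / 2
Solving: λ = -4, 6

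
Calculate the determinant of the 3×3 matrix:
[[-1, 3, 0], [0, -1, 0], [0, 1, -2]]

Expansion along first row:
det = -1·det([[-1,0],[1,-2]]) - 3·det([[0,0],[0,-2]]) + 0·det([[0,-1],[0,1]])
    = -1·(-1·-2 - 0·1) - 3·(0·-2 - 0·0) + 0·(0·1 - -1·0)
    = -1·2 - 3·0 + 0·0
    = -2 + 0 + 0 = -2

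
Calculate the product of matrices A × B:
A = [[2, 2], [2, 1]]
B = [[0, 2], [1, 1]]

Matrix multiplication:
C[0][0] = 2×0 + 2×1 = 2
C[0][1] = 2×2 + 2×1 = 6
C[1][0] = 2×0 + 1×1 = 1
C[1][1] = 2×2 + 1×1 = 5
Result: [[2, 6], [1, 5]]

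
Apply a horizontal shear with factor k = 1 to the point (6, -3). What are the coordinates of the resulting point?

Shear matrix for horizontal shear with factor k = 1:
[[1, 1], [0, 1]]
Result: (6, -3) → (3, -3)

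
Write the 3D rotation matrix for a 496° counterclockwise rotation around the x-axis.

Rotation matrix for counterclockwise 496° around x-axis:
cos(496°) = -0.7193, sin(496°) = 0.6947
Result: [[1, 0, 0], [0, -0.7193, -0.6947], [0, 0.6947, -0.7193]]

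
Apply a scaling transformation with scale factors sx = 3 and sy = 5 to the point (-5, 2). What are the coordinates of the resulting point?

Scaling matrix:
[[3, 0], [0, 5]]
Result: (-5 × 3, 2 × 5) = (-15, 10)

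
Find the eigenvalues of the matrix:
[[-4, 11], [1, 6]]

Characteristic equation: det(A - λI) = 0
λ² - (trace)λ + (det) = 0
trace = -4 + 6 = 2, det = (-4)(6) - (11)(1) = -35
λ² - (2)λ + (-35) = 0
λ = (2 ± √((2)² - 4·(-35))) / 2 = (2 ± √144) / 2
Solving: λ = -5, 7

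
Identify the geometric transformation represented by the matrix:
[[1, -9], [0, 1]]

This matrix represents: horizontal shear with factor -9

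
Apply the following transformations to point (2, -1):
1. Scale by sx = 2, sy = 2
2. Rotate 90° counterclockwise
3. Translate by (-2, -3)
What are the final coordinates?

Step 1: Scale → (4, -2)
Step 2: Rotate 90° → (2, 4)
Step 3: Translate → (0, 1)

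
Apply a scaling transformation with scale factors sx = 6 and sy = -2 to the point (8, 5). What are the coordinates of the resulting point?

Scaling matrix:
[[6, 0], [0, -2]]
Result: (8 × 6, 5 × -2) = (48, -10)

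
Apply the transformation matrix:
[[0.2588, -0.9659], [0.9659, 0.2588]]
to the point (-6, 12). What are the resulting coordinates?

Matrix multiplication:
[[0.2588, -0.9659], [0.9659, 0.2588]] × [-6, 12]ᵀ
= [(0.2588)(-6) + (-0.9659)(12), (0.9659)(-6) + (0.2588)(12)]ᵀ
= [-13.1436, -2.6898]ᵀ
Result: (-13.1436, -2.6898)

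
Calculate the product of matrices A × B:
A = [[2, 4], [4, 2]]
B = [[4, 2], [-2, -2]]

Matrix multiplication:
C[0][0] = 2×4 + 4×-2 = 0
C[0][1] = 2×2 + 4×-2 = -4
C[1][0] = 4×4 + 2×-2 = 12
C[1][1] = 4×2 + 2×-2 = 4
Result: [[0, -4], [12, 4]]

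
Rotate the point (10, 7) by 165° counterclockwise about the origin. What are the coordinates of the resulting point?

Rotation matrix for 165°: [[cos 165°, -sin 165°], [sin 165°, cos 165°]] ≈ [[-0.965926, -0.258819], [0.258819, -0.965926]]
[[-0.965926, -0.258819], [0.258819, -0.965926]] × [10, 7]ᵀ ≈ [-11.4710, -4.1733]ᵀ
Result: (-11.4710, -4.1733)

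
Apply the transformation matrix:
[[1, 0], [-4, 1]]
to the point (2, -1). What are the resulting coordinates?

Matrix multiplication:
[[1, 0], [-4, 1]] × [2, -1]ᵀ
= [(1)(2) + (0)(-1), (-4)(2) + (1)(-1)]ᵀ
= [2, -9]ᵀ
Result: (2, -9)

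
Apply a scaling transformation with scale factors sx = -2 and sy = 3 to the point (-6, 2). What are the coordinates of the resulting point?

Scaling matrix:
[[-2, 0], [0, 3]]
Result: (-6 × -2, 2 × 3) = (12, 6)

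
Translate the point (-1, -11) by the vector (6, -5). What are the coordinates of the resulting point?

Translation by (6, -5) (homogeneous matrix [[1, 0, 6], [0, 1, -5], [0, 0, 1]]):
x' = -1 + 6 = 5
y' = -11 + -5 = -16
Result: (5, -16)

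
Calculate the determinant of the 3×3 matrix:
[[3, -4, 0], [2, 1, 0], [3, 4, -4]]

Expansion along first row:
det = 3·det([[1,0],[4,-4]]) - -4·det([[2,0],[3,-4]]) + 0·det([[2,1],[3,4]])
    = 3·(1·-4 - 0·4) - -4·(2·-4 - 0·3) + 0·(2·4 - 1·3)
    = 3·-4 - -4·-8 + 0·5
    = -12 + -32 + 0 = -44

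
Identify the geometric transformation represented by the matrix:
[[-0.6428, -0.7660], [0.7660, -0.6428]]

This matrix represents: rotation by 130° counterclockwise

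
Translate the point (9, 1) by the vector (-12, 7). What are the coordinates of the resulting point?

Translation by (-12, 7) (homogeneous matrix [[1, 0, -12], [0, 1, 7], [0, 0, 1]]):
x' = 9 + -12 = -3
y' = 1 + 7 = 8
Result: (-3, 8)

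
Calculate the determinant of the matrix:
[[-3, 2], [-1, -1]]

For a 2×2 matrix [[a, b], [c, d]], det = ad - bc
det = (-3)(-1) - (2)(-1) = 3 - -2 = 5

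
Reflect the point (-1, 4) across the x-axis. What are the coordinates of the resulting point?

Reflection across x-axis: (-1, 4) → (-1, -4)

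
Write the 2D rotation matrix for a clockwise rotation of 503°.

Rotation matrix formula: [[cos θ, -sin θ], [sin θ, cos θ]]
A clockwise rotation by 503° is equivalent to a counterclockwise rotation by -503°.
For θ = -503°:
cos(-503°) = -0.7986
sin(-503°) = -0.6018
Result: [[-0.7986, 0.6018], [-0.6018, -0.7986]]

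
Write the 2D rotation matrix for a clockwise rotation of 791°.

Rotation matrix formula: [[cos θ, -sin θ], [sin θ, cos θ]]
A clockwise rotation by 791° is equivalent to a counterclockwise rotation by -791°.
For θ = -791°:
cos(-791°) = 0.3256
sin(-791°) = -0.9455
Result: [[0.3256, 0.9455], [-0.9455, 0.3256]]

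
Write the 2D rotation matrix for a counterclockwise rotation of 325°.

Rotation matrix formula: [[cos θ, -sin θ], [sin θ, cos θ]]
For θ = 325°:
cos(325°) = 0.8192
sin(325°) = -0.5736
Result: [[0.8192, 0.5736], [-0.5736, 0.8192]]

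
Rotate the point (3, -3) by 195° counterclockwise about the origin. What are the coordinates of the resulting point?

Rotation matrix for 195°: [[cos 195°, -sin 195°], [sin 195°, cos 195°]] ≈ [[-0.965926, 0.258819], [-0.258819, -0.965926]]
[[-0.965926, 0.258819], [-0.258819, -0.965926]] × [3, -3]ᵀ ≈ [-3.6742, 2.1213]ᵀ
Result: (-3.6742, 2.1213)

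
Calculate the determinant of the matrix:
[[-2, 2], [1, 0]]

For a 2×2 matrix [[a, b], [c, d]], det = ad - bc
det = (-2)(0) - (2)(1) = 0 - 2 = -2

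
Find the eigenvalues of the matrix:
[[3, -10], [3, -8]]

Characteristic equation: det(A - λI) = 0
λ² - (trace)λ + (det) = 0
trace = 3 + -8 = -5, det = (3)(-8) - (-10)(3) = 6
λ² - (-5)λ + (6) = 0
λ = (-5 ± √((-5)² - 4·(6))) / 2 = (-5 ± √1) / 2
Solving: λ = -3, -2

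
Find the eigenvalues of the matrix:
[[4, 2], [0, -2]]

Characteristic equation: det(A - λI) = 0
λ² - (trace)λ + (det) = 0
trace = 4 + -2 = 2, det = (4)(-2) - (2)(0) = -8
λ² - (2)λ + (-8) = 0
λ = (2 ± √((2)² - 4·(-8))) / 2 = (2 ± √36) / 2
Solving: λ = -2, 4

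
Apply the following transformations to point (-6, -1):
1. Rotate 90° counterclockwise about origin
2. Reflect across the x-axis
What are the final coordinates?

Step 1: Rotate 90° → (1, -6)
Step 2: Reflect across x-axis → (1, 6)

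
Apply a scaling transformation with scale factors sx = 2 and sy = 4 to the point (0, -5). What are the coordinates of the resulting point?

Scaling matrix:
[[2, 0], [0, 4]]
Result: (0 × 2, -5 × 4) = (0, -20)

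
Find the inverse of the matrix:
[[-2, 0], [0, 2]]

For [[a,b],[c,d]], inverse = (1/det)·[[d,-b],[-c,a]]
det = (-2)(2) - (0)(0) = -4 - 0 = -4
Inverse = (1/-4)·[[2, 0], [0, -2]]
= [[-1/2, 0], [0, 1/2]]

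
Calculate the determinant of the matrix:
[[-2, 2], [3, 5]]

For a 2×2 matrix [[a, b], [c, d]], det = ad - bc
det = (-2)(5) - (2)(3) = -10 - 6 = -16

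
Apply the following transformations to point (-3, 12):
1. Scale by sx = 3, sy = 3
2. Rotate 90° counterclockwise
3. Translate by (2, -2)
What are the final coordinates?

Step 1: Scale → (-9, 36)
Step 2: Rotate 90° → (-36, -9)
Step 3: Translate → (-34, -11)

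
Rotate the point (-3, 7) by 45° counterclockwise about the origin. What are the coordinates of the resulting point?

Rotation matrix for 45°: [[cos 45°, -sin 45°], [sin 45°, cos 45°]] ≈ [[0.707107, -0.707107], [0.707107, 0.707107]]
[[0.707107, -0.707107], [0.707107, 0.707107]] × [-3, 7]ᵀ ≈ [-7.0711, 2.8284]ᵀ
Result: (-7.0711, 2.8284)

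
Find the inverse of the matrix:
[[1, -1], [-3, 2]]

For [[a,b],[c,d]], inverse = (1/det)·[[d,-b],[-c,a]]
det = (1)(2) - (-1)(-3) = 2 - 3 = -1
Inverse = (1/-1)·[[2, 1], [3, 1]]
= [[-2, -1], [-3, -1]]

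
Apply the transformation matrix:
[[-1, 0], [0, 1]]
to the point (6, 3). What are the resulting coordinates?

Matrix multiplication:
[[-1, 0], [0, 1]] × [6, 3]ᵀ
= [(-1)(6) + (0)(3), (0)(6) + (1)(3)]ᵀ
= [-6, 3]ᵀ
Result: (-6, 3)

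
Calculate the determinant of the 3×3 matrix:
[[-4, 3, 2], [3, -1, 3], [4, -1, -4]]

Expansion along first row:
det = -4·det([[-1,3],[-1,-4]]) - 3·det([[3,3],[4,-4]]) + 2·det([[3,-1],[4,-1]])
    = -4·(-1·-4 - 3·-1) - 3·(3·-4 - 3·4) + 2·(3·-1 - -1·4)
    = -4·7 - 3·-24 + 2·1
    = -28 + 72 + 2 = 46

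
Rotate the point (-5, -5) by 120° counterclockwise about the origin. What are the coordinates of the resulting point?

Rotation matrix for 120°: [[cos 120°, -sin 120°], [sin 120°, cos 120°]] ≈ [[-0.500000, -0.866025], [0.866025, -0.500000]]
[[-0.500000, -0.866025], [0.866025, -0.500000]] × [-5, -5]ᵀ ≈ [6.8301, -1.8301]ᵀ
Result: (6.8301, -1.8301)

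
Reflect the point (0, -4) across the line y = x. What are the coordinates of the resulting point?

Reflection across line y = x: (0, -4) → (-4, 0)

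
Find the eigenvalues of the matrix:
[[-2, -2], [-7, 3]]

Characteristic equation: det(A - λI) = 0
λ² - (trace)λ + (det) = 0
trace = -2 + 3 = 1, det = (-2)(3) - (-2)(-7) = -20
λ² - (1)λ + (-20) = 0
λ = (1 ± √((1)² - 4·(-20))) / 2 = (1 ± √81) / 2
Solving: λ = -4, 5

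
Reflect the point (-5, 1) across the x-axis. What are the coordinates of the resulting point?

Reflection across x-axis: (-5, 1) → (-5, -1)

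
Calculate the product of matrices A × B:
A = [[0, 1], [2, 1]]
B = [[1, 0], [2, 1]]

Matrix multiplication:
C[0][0] = 0×1 + 1×2 = 2
C[0][1] = 0×0 + 1×1 = 1
C[1][0] = 2×1 + 1×2 = 4
C[1][1] = 2×0 + 1×1 = 1
Result: [[2, 1], [4, 1]]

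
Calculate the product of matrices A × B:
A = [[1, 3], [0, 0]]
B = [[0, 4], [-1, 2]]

Matrix multiplication:
C[0][0] = 1×0 + 3×-1 = -3
C[0][1] = 1×4 + 3×2 = 10
C[1][0] = 0×0 + 0×-1 = 0
C[1][1] = 0×4 + 0×2 = 0
Result: [[-3, 10], [0, 0]]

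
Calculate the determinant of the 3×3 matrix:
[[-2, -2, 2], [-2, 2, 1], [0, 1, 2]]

Expansion along first row:
det = -2·det([[2,1],[1,2]]) - -2·det([[-2,1],[0,2]]) + 2·det([[-2,2],[0,1]])
    = -2·(2·2 - 1·1) - -2·(-2·2 - 1·0) + 2·(-2·1 - 2·0)
    = -2·3 - -2·-4 + 2·-2
    = -6 + -8 + -4 = -18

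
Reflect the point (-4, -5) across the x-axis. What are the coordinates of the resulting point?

Reflection across x-axis: (-4, -5) → (-4, 5)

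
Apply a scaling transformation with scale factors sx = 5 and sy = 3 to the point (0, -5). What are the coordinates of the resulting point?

Scaling matrix:
[[5, 0], [0, 3]]
Result: (0 × 5, -5 × 3) = (0, -15)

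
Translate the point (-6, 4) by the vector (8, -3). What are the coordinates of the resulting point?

Translation by (8, -3) (homogeneous matrix [[1, 0, 8], [0, 1, -3], [0, 0, 1]]):
x' = -6 + 8 = 2
y' = 4 + -3 = 1
Result: (2, 1)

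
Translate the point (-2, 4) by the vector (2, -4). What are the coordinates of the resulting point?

Translation by (2, -4) (homogeneous matrix [[1, 0, 2], [0, 1, -4], [0, 0, 1]]):
x' = -2 + 2 = 0
y' = 4 + -4 = 0
Result: (0, 0)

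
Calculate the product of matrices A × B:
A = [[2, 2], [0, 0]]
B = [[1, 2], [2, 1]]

Matrix multiplication:
C[0][0] = 2×1 + 2×2 = 6
C[0][1] = 2×2 + 2×1 = 6
C[1][0] = 0×1 + 0×2 = 0
C[1][1] = 0×2 + 0×1 = 0
Result: [[6, 6], [0, 0]]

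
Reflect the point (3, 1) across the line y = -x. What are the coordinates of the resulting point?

Reflection across line y = -x: (3, 1) → (-1, -3)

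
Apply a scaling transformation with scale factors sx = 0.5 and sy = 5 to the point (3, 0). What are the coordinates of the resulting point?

Scaling matrix:
[[0.50, 0], [0, 5]]
Result: (3 × 0.5, 0 × 5) = (1.5, 0)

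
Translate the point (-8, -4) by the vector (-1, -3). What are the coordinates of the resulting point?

Translation by (-1, -3) (homogeneous matrix [[1, 0, -1], [0, 1, -3], [0, 0, 1]]):
x' = -8 + -1 = -9
y' = -4 + -3 = -7
Result: (-9, -7)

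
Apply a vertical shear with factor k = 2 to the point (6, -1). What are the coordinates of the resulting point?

Shear matrix for vertical shear with factor k = 2:
[[1, 0], [2, 1]]
Result: (6, -1) → (6, 11)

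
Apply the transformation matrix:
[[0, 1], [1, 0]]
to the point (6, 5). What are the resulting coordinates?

Matrix multiplication:
[[0, 1], [1, 0]] × [6, 5]ᵀ
= [(0)(6) + (1)(5), (1)(6) + (0)(5)]ᵀ
= [5, 6]ᵀ
Result: (5, 6)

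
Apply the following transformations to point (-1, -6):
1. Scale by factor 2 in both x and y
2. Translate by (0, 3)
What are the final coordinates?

Step 1: Scale (-1, -6) by 2 → (-2, -12)
Step 2: Translate by (0, 3) → (-2, -9)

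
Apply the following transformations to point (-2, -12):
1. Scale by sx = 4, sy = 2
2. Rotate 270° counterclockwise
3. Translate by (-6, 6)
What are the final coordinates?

Step 1: Scale → (-8, -24)
Step 2: Rotate 270° → (-24, 8)
Step 3: Translate → (-30, 14)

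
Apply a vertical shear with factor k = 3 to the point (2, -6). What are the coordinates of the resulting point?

Shear matrix for vertical shear with factor k = 3:
[[1, 0], [3, 1]]
Result: (2, -6) → (2, 0)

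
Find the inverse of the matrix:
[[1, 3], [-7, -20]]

For [[a,b],[c,d]], inverse = (1/det)·[[d,-b],[-c,a]]
det = (1)(-20) - (3)(-7) = -20 - -21 = 1
Inverse = [[-20, -3], [7, 1]]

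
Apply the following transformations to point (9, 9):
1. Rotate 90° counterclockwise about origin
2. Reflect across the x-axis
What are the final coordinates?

Step 1: Rotate 90° → (-9, 9)
Step 2: Reflect across x-axis → (-9, -9)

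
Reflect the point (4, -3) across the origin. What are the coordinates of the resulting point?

Reflection across origin: (4, -3) → (-4, 3)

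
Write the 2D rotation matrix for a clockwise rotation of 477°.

Rotation matrix formula: [[cos θ, -sin θ], [sin θ, cos θ]]
A clockwise rotation by 477° is equivalent to a counterclockwise rotation by -477°.
For θ = -477°:
cos(-477°) = -0.4540
sin(-477°) = -0.8910
Result: [[-0.4540, 0.8910], [-0.8910, -0.4540]]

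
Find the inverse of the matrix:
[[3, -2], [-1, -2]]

For [[a,b],[c,d]], inverse = (1/det)·[[d,-b],[-c,a]]
det = (3)(-2) - (-2)(-1) = -6 - 2 = -8
Inverse = (1/-8)·[[-2, 2], [1, 3]]
= [[1/4, -1/4], [-1/8, -3/8]]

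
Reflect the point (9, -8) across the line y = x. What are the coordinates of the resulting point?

Reflection across line y = x: (9, -8) → (-8, 9)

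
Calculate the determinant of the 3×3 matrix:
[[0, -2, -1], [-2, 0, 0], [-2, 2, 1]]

Expansion along first row:
det = 0·det([[0,0],[2,1]]) - -2·det([[-2,0],[-2,1]]) + -1·det([[-2,0],[-2,2]])
    = 0·(0·1 - 0·2) - -2·(-2·1 - 0·-2) + -1·(-2·2 - 0·-2)
    = 0·0 - -2·-2 + -1·-4
    = 0 + -4 + 4 = 0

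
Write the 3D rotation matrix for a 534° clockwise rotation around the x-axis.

Rotation matrix for clockwise 534° around x-axis:
A clockwise rotation by 534° is a counterclockwise rotation by -534°.
cos(-534°) = -0.9945, sin(-534°) = -0.1045
Result: [[1, 0, 0], [0, -0.9945, 0.1045], [0, -0.1045, -0.9945]]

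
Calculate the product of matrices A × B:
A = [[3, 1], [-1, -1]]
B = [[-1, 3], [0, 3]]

Matrix multiplication:
C[0][0] = 3×-1 + 1×0 = -3
C[0][1] = 3×3 + 1×3 = 12
C[1][0] = -1×-1 + -1×0 = 1
C[1][1] = -1×3 + -1×3 = -6
Result: [[-3, 12], [1, -6]]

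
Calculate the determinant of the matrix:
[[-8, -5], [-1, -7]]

For a 2×2 matrix [[a, b], [c, d]], det = ad - bc
det = (-8)(-7) - (-5)(-1) = 56 - 5 = 51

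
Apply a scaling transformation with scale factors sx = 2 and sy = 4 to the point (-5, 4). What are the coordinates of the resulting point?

Scaling matrix:
[[2, 0], [0, 4]]
Result: (-5 × 2, 4 × 4) = (-10, 16)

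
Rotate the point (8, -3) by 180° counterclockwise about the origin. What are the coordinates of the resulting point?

Rotation matrix for 180°: [[cos 180°, -sin 180°], [sin 180°, cos 180°]] = [[-1, 0], [0, -1]]
[[-1, 0], [0, -1]] × [8, -3]ᵀ = [-8, 3]ᵀ
Result: (-8, 3)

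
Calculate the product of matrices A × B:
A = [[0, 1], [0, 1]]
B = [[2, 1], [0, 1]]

Matrix multiplication:
C[0][0] = 0×2 + 1×0 = 0
C[0][1] = 0×1 + 1×1 = 1
C[1][0] = 0×2 + 1×0 = 0
C[1][1] = 0×1 + 1×1 = 1
Result: [[0, 1], [0, 1]]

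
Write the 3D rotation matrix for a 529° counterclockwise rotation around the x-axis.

Rotation matrix for counterclockwise 529° around x-axis:
cos(529°) = -0.9816, sin(529°) = 0.1908
Result: [[1, 0, 0], [0, -0.9816, -0.1908], [0, 0.1908, -0.9816]]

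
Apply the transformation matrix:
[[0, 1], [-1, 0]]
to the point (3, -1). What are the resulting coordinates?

Matrix multiplication:
[[0, 1], [-1, 0]] × [3, -1]ᵀ
= [(0)(3) + (1)(-1), (-1)(3) + (0)(-1)]ᵀ
= [-1, -3]ᵀ
Result: (-1, -3)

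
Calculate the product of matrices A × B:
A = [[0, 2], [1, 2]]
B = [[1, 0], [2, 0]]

Matrix multiplication:
C[0][0] = 0×1 + 2×2 = 4
C[0][1] = 0×0 + 2×0 = 0
C[1][0] = 1×1 + 2×2 = 5
C[1][1] = 1×0 + 2×0 = 0
Result: [[4, 0], [5, 0]]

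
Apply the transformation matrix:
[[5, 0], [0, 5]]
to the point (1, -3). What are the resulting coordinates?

Matrix multiplication:
[[5, 0], [0, 5]] × [1, -3]ᵀ
= [(5)(1) + (0)(-3), (0)(1) + (5)(-3)]ᵀ
= [5, -15]ᵀ
Result: (5, -15)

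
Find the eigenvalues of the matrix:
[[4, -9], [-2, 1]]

Characteristic equation: det(A - λI) = 0
λ² - (trace)λ + (det) = 0
trace = 4 + 1 = 5, det = (4)(1) - (-9)(-2) = -14
λ² - (5)λ + (-14) = 0
λ = (5 ± √((5)² - 4·(-14))) / 2 = (5 ± √81) / 2
Solving: λ = -2, 7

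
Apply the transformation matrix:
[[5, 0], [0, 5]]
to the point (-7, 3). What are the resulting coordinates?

Matrix multiplication:
[[5, 0], [0, 5]] × [-7, 3]ᵀ
= [(5)(-7) + (0)(3), (0)(-7) + (5)(3)]ᵀ
= [-35, 15]ᵀ
Result: (-35, 15)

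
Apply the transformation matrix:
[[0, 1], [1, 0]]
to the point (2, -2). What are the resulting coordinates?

Matrix multiplication:
[[0, 1], [1, 0]] × [2, -2]ᵀ
= [(0)(2) + (1)(-2), (1)(2) + (0)(-2)]ᵀ
= [-2, 2]ᵀ
Result: (-2, 2)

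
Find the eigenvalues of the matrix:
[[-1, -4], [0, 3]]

Characteristic equation: det(A - λI) = 0
λ² - (trace)λ + (det) = 0
trace = -1 + 3 = 2, det = (-1)(3) - (-4)(0) = -3
λ² - (2)λ + (-3) = 0
λ = (2 ± √((2)² - 4·(-3))) / 2 = (2 ± √16) / 2
Solving: λ = -1, 3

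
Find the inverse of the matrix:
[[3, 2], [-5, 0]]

For [[a,b],[c,d]], inverse = (1/det)·[[d,-b],[-c,a]]
det = (3)(0) - (2)(-5) = 0 - -10 = 10
Inverse = (1/10)·[[0, -2], [5, 3]]
= [[0, -1/5], [1/2, 3/10]]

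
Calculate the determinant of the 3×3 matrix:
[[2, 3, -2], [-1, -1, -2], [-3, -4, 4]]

Expansion along first row:
det = 2·det([[-1,-2],[-4,4]]) - 3·det([[-1,-2],[-3,4]]) + -2·det([[-1,-1],[-3,-4]])
    = 2·(-1·4 - -2·-4) - 3·(-1·4 - -2·-3) + -2·(-1·-4 - -1·-3)
    = 2·-12 - 3·-10 + -2·1
    = -24 + 30 + -2 = 4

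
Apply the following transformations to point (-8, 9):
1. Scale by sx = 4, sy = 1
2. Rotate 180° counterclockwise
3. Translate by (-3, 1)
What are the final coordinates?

Step 1: Scale → (-32, 9)
Step 2: Rotate 180° → (32, -9)
Step 3: Translate → (29, -8)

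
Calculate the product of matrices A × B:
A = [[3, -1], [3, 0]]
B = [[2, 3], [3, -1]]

Matrix multiplication:
C[0][0] = 3×2 + -1×3 = 3
C[0][1] = 3×3 + -1×-1 = 10
C[1][0] = 3×2 + 0×3 = 6
C[1][1] = 3×3 + 0×-1 = 9
Result: [[3, 10], [6, 9]]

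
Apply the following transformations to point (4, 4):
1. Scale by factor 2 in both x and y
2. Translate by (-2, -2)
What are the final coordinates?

Step 1: Scale (4, 4) by 2 → (8, 8)
Step 2: Translate by (-2, -2) → (6, 6)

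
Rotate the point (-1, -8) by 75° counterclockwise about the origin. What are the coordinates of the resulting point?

Rotation matrix for 75°: [[cos 75°, -sin 75°], [sin 75°, cos 75°]] ≈ [[0.258819, -0.965926], [0.965926, 0.258819]]
[[0.258819, -0.965926], [0.965926, 0.258819]] × [-1, -8]ᵀ ≈ [7.4686, -3.0365]ᵀ
Result: (7.4686, -3.0365)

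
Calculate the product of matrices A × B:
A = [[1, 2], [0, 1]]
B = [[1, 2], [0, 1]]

Matrix multiplication:
C[0][0] = 1×1 + 2×0 = 1
C[0][1] = 1×2 + 2×1 = 4
C[1][0] = 0×1 + 1×0 = 0
C[1][1] = 0×2 + 1×1 = 1
Result: [[1, 4], [0, 1]]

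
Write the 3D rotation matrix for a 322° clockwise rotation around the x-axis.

Rotation matrix for clockwise 322° around x-axis:
A clockwise rotation by 322° is a counterclockwise rotation by -322°.
cos(-322°) = 0.7880, sin(-322°) = 0.6157
Result: [[1, 0, 0], [0, 0.7880, -0.6157], [0, 0.6157, 0.7880]]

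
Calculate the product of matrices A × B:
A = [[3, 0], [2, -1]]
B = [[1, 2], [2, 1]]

Matrix multiplication:
C[0][0] = 3×1 + 0×2 = 3
C[0][1] = 3×2 + 0×1 = 6
C[1][0] = 2×1 + -1×2 = 0
C[1][1] = 2×2 + -1×1 = 3
Result: [[3, 6], [0, 3]]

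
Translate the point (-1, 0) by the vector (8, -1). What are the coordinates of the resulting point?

Translation by (8, -1) (homogeneous matrix [[1, 0, 8], [0, 1, -1], [0, 0, 1]]):
x' = -1 + 8 = 7
y' = 0 + -1 = -1
Result: (7, -1)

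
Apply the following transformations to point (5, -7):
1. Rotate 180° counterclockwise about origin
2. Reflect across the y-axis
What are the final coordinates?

Step 1: Rotate 180° → (-5, 7)
Step 2: Reflect across y-axis → (5, 7)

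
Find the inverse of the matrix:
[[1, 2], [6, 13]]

For [[a,b],[c,d]], inverse = (1/det)·[[d,-b],[-c,a]]
det = (1)(13) - (2)(6) = 13 - 12 = 1
Inverse = [[13, -2], [-6, 1]]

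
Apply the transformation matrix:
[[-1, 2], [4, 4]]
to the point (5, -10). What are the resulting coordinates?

Matrix multiplication:
[[-1, 2], [4, 4]] × [5, -10]ᵀ
= [(-1)(5) + (2)(-10), (4)(5) + (4)(-10)]ᵀ
= [-25, -20]ᵀ
Result: (-25, -20)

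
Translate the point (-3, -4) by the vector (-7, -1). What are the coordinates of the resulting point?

Translation by (-7, -1) (homogeneous matrix [[1, 0, -7], [0, 1, -1], [0, 0, 1]]):
x' = -3 + -7 = -10
y' = -4 + -1 = -5
Result: (-10, -5)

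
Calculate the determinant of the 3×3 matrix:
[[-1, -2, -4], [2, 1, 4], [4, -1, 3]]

Expansion along first row:
det = -1·det([[1,4],[-1,3]]) - -2·det([[2,4],[4,3]]) + -4·det([[2,1],[4,-1]])
    = -1·(1·3 - 4·-1) - -2·(2·3 - 4·4) + -4·(2·-1 - 1·4)
    = -1·7 - -2·-10 + -4·-6
    = -7 + -20 + 24 = -3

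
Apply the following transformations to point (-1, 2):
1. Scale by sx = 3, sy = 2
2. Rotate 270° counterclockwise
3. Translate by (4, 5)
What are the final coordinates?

Step 1: Scale → (-3, 4)
Step 2: Rotate 270° → (4, 3)
Step 3: Translate → (8, 8)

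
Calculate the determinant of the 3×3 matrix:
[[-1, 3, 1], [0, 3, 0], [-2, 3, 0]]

Expansion along first row:
det = -1·det([[3,0],[3,0]]) - 3·det([[0,0],[-2,0]]) + 1·det([[0,3],[-2,3]])
    = -1·(3·0 - 0·3) - 3·(0·0 - 0·-2) + 1·(0·3 - 3·-2)
    = -1·0 - 3·0 + 1·6
    = 0 + 0 + 6 = 6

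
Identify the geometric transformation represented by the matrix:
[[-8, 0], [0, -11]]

This matrix represents: non-uniform scaling by sx = -8, sy = -11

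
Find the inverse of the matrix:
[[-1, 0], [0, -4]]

For [[a,b],[c,d]], inverse = (1/det)·[[d,-b],[-c,a]]
det = (-1)(-4) - (0)(0) = 4 - 0 = 4
Inverse = (1/4)·[[-4, 0], [0, -1]]
= [[-1, 0], [0, -1/4]]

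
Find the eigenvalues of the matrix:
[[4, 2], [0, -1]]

Characteristic equation: det(A - λI) = 0
λ² - (trace)λ + (det) = 0
trace = 4 + -1 = 3, det = (4)(-1) - (2)(0) = -4
λ² - (3)λ + (-4) = 0
λ = (3 ± √((3)² - 4·(-4))) / 2 = (3 ± √25) / 2
Solving: λ = -1, 4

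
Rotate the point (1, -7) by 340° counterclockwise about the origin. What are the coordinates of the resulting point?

Rotation matrix for 340°: [[cos 340°, -sin 340°], [sin 340°, cos 340°]] ≈ [[0.939693, 0.342020], [-0.342020, 0.939693]]
[[0.939693, 0.342020], [-0.342020, 0.939693]] × [1, -7]ᵀ ≈ [-1.4544, -6.9199]ᵀ
Result: (-1.4544, -6.9199)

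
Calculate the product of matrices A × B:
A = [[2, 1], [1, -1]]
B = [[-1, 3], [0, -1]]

Matrix multiplication:
C[0][0] = 2×-1 + 1×0 = -2
C[0][1] = 2×3 + 1×-1 = 5
C[1][0] = 1×-1 + -1×0 = -1
C[1][1] = 1×3 + -1×-1 = 4
Result: [[-2, 5], [-1, 4]]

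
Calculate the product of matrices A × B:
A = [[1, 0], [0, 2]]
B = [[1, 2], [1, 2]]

Matrix multiplication:
C[0][0] = 1×1 + 0×1 = 1
C[0][1] = 1×2 + 0×2 = 2
C[1][0] = 0×1 + 2×1 = 2
C[1][1] = 0×2 + 2×2 = 4
Result: [[1, 2], [2, 4]]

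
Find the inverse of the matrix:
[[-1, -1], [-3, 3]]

For [[a,b],[c,d]], inverse = (1/det)·[[d,-b],[-c,a]]
det = (-1)(3) - (-1)(-3) = -3 - 3 = -6
Inverse = (1/-6)·[[3, 1], [3, -1]]
= [[-1/2, -1/6], [-1/2, 1/6]]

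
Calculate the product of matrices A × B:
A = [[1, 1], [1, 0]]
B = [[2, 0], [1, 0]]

Matrix multiplication:
C[0][0] = 1×2 + 1×1 = 3
C[0][1] = 1×0 + 1×0 = 0
C[1][0] = 1×2 + 0×1 = 2
C[1][1] = 1×0 + 0×0 = 0
Result: [[3, 0], [2, 0]]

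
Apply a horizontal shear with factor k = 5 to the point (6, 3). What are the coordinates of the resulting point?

Shear matrix for horizontal shear with factor k = 5:
[[1, 5], [0, 1]]
Result: (6, 3) → (21, 3)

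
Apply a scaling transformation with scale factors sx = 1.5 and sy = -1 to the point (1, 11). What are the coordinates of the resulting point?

Scaling matrix:
[[1.50, 0], [0, -1]]
Result: (1 × 1.5, 11 × -1) = (1.5, -11)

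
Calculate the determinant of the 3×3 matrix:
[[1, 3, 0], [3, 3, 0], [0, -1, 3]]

Expansion along first row:
det = 1·det([[3,0],[-1,3]]) - 3·det([[3,0],[0,3]]) + 0·det([[3,3],[0,-1]])
    = 1·(3·3 - 0·-1) - 3·(3·3 - 0·0) + 0·(3·-1 - 3·0)
    = 1·9 - 3·9 + 0·-3
    = 9 + -27 + 0 = -18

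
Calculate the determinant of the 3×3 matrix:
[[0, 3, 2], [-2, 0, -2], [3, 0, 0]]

Expansion along first row:
det = 0·det([[0,-2],[0,0]]) - 3·det([[-2,-2],[3,0]]) + 2·det([[-2,0],[3,0]])
    = 0·(0·0 - -2·0) - 3·(-2·0 - -2·3) + 2·(-2·0 - 0·3)
    = 0·0 - 3·6 + 2·0
    = 0 + -18 + 0 = -18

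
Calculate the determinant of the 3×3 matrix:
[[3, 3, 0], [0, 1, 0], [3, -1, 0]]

Expansion along first row:
det = 3·det([[1,0],[-1,0]]) - 3·det([[0,0],[3,0]]) + 0·det([[0,1],[3,-1]])
    = 3·(1·0 - 0·-1) - 3·(0·0 - 0·3) + 0·(0·-1 - 1·3)
    = 3·0 - 3·0 + 0·-3
    = 0 + 0 + 0 = 0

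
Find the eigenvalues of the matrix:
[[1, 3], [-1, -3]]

Characteristic equation: det(A - λI) = 0
λ² - (trace)λ + (det) = 0
trace = 1 + -3 = -2, det = (1)(-3) - (3)(-1) = 0
λ² - (-2)λ + (0) = 0
λ = (-2 ± √((-2)² - 4·(0))) / 2 = (-2 ± √4) / 2
Solving: λ = -2, 0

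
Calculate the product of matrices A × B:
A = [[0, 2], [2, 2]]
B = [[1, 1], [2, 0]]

Matrix multiplication:
C[0][0] = 0×1 + 2×2 = 4
C[0][1] = 0×1 + 2×0 = 0
C[1][0] = 2×1 + 2×2 = 6
C[1][1] = 2×1 + 2×0 = 2
Result: [[4, 0], [6, 2]]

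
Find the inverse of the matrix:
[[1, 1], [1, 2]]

For [[a,b],[c,d]], inverse = (1/det)·[[d,-b],[-c,a]]
det = (1)(2) - (1)(1) = 2 - 1 = 1
Inverse = [[2, -1], [-1, 1]]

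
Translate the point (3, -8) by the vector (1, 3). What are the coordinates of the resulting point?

Translation by (1, 3) (homogeneous matrix [[1, 0, 1], [0, 1, 3], [0, 0, 1]]):
x' = 3 + 1 = 4
y' = -8 + 3 = -5
Result: (4, -5)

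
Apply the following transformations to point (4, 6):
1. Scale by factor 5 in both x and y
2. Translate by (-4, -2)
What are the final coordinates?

Step 1: Scale (4, 6) by 5 → (20, 30)
Step 2: Translate by (-4, -2) → (16, 28)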